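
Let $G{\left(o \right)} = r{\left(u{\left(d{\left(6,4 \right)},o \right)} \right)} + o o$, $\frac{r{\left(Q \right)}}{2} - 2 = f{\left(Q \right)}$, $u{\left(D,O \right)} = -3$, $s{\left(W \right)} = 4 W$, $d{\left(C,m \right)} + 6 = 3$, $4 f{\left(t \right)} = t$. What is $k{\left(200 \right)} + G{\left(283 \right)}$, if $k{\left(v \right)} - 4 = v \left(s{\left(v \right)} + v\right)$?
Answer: $\frac{560191}{2} \approx 2.801 \cdot 10^{5}$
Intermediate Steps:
$f{\left(t \right)} = \frac{t}{4}$
$d{\left(C,m \right)} = -3$ ($d{\left(C,m \right)} = -6 + 3 = -3$)
$r{\left(Q \right)} = 4 + \frac{Q}{2}$ ($r{\left(Q \right)} = 4 + 2 \frac{Q}{4} = 4 + \frac{Q}{2}$)
$k{\left(v \right)} = 4 + 5 v^{2}$ ($k{\left(v \right)} = 4 + v \left(4 v + v\right) = 4 + v 5 v = 4 + 5 v^{2}$)
$G{\left(o \right)} = \frac{5}{2} + o^{2}$ ($G{\left(o \right)} = \left(4 + \frac{1}{2} \left(-3\right)\right) + o o = \left(4 - \frac{3}{2}\right) + o^{2} = \frac{5}{2} + o^{2}$)
$k{\left(200 \right)} + G{\left(283 \right)} = \left(4 + 5 \cdot 200^{2}\right) + \left(\frac{5}{2} + 283^{2}\right) = \left(4 + 5 \cdot 40000\right) + \left(\frac{5}{2} + 80089\right) = \left(4 + 200000\right) + \frac{160183}{2} = 200004 + \frac{160183}{2} = \frac{560191}{2}$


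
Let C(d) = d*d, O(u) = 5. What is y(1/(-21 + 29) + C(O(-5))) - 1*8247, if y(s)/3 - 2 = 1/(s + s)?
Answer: -552143/67 ≈ -8240.9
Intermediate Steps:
C(d) = d²
y(s) = 6 + 3/(2*s) (y(s) = 6 + 3/(s + s) = 6 + 3/((2*s)) = 6 + 3*(1/(2*s)) = 6 + 3/(2*s))
y(1/(-21 + 29) + C(O(-5))) - 1*8247 = (6 + 3/(2*(1/(-21 + 29) + 5²))) - 1*8247 = (6 + 3/(2*(1/8 + 25))) - 8247 = (6 + 3/(2*(⅛ + 25))) - 8247 = (6 + 3/(2*(201/8))) - 8247 = (6 + (3/2)*(8/201)) - 8247 = (6 + 4/67) - 8247 = 406/67 - 8247 = -552143/67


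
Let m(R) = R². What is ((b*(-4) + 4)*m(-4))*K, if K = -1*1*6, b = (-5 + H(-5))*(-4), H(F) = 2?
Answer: 4224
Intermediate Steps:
b = 12 (b = (-5 + 2)*(-4) = -3*(-4) = 12)
K = -6 (K = -1*6 = -6)
((b*(-4) + 4)*m(-4))*K = ((12*(-4) + 4)*(-4)²)*(-6) = ((-48 + 4)*16)*(-6) = -44*16*(-6) = -704*(-6) = 4224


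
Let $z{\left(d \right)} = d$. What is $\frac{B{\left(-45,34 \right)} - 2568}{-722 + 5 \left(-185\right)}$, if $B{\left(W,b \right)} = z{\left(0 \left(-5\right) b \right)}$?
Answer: $\frac{856}{549} \approx 1.5592$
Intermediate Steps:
$B{\left(W,b \right)} = 0$ ($B{\left(W,b \right)} = 0 \left(-5\right) b = 0 b = 0$)
$\frac{B{\left(-45,34 \right)} - 2568}{-722 + 5 \left(-185\right)} = \frac{0 - 2568}{-722 + 5 \left(-185\right)} = - \frac{2568}{-722 - 925} = - \frac{2568}{-1647} = \left(-2568\right) \left(- \frac{1}{1647}\right) = \frac{856}{549}$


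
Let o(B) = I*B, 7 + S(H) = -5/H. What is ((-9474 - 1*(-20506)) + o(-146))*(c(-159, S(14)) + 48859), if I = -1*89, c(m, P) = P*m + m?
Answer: 8387200301/7 ≈ 1.1982e+9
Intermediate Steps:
S(H) = -7 - 5/H
c(m, P) = m + P*m
I = -89
o(B) = -89*B
((-9474 - 1*(-20506)) + o(-146))*(c(-159, S(14)) + 48859) = ((-9474 - 1*(-20506)) - 89*(-146))*(-159*(1 + (-7 - 5/14)) + 48859) = ((-9474 + 20506) + 12994)*(-159*(1 + (-7 - 5*1/14)) + 48859) = (11032 + 12994)*(-159*(1 + (-7 - 5/14)) + 48859) = 24026*(-159*(1 - 103/14) + 48859) = 24026*(-159*(-89/14) + 48859) = 24026*(14151/14 + 48859) = 24026*(698177/14) = 8387200301/7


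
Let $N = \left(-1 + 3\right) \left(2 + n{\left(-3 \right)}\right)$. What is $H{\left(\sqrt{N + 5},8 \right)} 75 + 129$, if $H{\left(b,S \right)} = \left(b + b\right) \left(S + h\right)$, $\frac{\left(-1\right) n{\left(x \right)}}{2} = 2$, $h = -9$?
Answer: $-21$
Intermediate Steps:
$n{\left(x \right)} = -4$ ($n{\left(x \right)} = \left(-2\right) 2 = -4$)
$N = -4$ ($N = \left(-1 + 3\right) \left(2 - 4\right) = 2 \left(-2\right) = -4$)
$H{\left(b,S \right)} = 2 b \left(-9 + S\right)$ ($H{\left(b,S \right)} = \left(b + b\right) \left(S - 9\right) = 2 b \left(-9 + S\right)$)
$H{\left(\sqrt{N + 5},8 \right)} 75 + 129 = 2 \sqrt{-4 + 5} \left(-9 + 8\right) 75 + 129 = 2 \sqrt{1} \left(-1\right) 75 + 129 = 2 \cdot 1 \left(-1\right) 75 + 129 = \left(-2\right) 75 + 129 = -150 + 129 = -21$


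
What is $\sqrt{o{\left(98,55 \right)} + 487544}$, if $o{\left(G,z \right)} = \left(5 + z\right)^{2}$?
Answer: $58 \sqrt{146} \approx 700.82$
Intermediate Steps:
$\sqrt{o{\left(98,55 \right)} + 487544} = \sqrt{\left(5 + 55\right)^{2} + 487544} = \sqrt{60^{2} + 487544} = \sqrt{3600 + 487544} = \sqrt{491144} = 58 \sqrt{146}$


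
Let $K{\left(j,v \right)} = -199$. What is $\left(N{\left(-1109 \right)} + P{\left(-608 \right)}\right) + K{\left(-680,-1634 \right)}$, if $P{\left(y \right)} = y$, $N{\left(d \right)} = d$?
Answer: $-1916$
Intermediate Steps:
$\left(N{\left(-1109 \right)} + P{\left(-608 \right)}\right) + K{\left(-680,-1634 \right)} = \left(-1109 - 608\right) - 199 = -1717 - 199 = -1916$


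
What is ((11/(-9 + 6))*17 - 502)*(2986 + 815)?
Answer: -2145031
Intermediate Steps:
((11/(-9 + 6))*17 - 502)*(2986 + 815) = ((11/(-3))*17 - 502)*3801 = (-⅓*11*17 - 502)*3801 = (-11/3*17 - 502)*3801 = (-187/3 - 502)*3801 = -1693/3*3801 = -2145031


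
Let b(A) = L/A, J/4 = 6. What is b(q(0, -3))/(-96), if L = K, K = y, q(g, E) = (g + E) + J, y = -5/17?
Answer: 5/34272 ≈ 0.00014589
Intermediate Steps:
J = 24 (J = 4*6 = 24)
y = -5/17 (y = -5*1/17 = -5/17 ≈ -0.29412)
q(g, E) = 24 + E + g (q(g, E) = (g + E) + 24 = (E + g) + 24 = 24 + E + g)
K = -5/17 ≈ -0.29412
L = -5/17 ≈ -0.29412
b(A) = -5/(17*A)
b(q(0, -3))/(-96) = -5/(17*(24 - 3 + 0))/(-96) = -5/17/21*(-1/96) = -5/17*1/21*(-1/96) = -5/357*(-1/96) = 5/34272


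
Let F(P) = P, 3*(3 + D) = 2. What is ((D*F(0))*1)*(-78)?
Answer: 0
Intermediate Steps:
D = -7/3 (D = -3 + (1/3)*2 = -3 + 2/3 = -7/3 ≈ -2.3333)
((D*F(0))*1)*(-78) = (-7/3*0*1)*(-78) = (0*1)*(-78) = 0*(-78) = 0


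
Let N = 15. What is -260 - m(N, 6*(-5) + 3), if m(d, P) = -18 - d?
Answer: -227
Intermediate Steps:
-260 - m(N, 6*(-5) + 3) = -260 - (-18 - 1*15) = -260 - (-18 - 15) = -260 - 1*(-33) = -260 + 33 = -227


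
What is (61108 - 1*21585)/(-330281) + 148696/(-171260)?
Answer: -13970043139/14140981015 ≈ -0.98791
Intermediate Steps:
(61108 - 1*21585)/(-330281) + 148696/(-171260) = (61108 - 21585)*(-1/330281) + 148696*(-1/171260) = 39523*(-1/330281) - 37174/42815 = -39523/330281 - 37174/42815 = -13970043139/14140981015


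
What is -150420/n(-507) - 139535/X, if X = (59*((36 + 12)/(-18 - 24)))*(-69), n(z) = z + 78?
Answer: 25309915/78936 ≈ 320.64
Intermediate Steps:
n(z) = 78 + z
X = 32568/7 (X = (59*(48/(-42)))*(-69) = (59*(48*(-1/42)))*(-69) = (59*(-8/7))*(-69) = -472/7*(-69) = 32568/7 ≈ 4652.6)
-150420/n(-507) - 139535/X = -150420/(78 - 507) - 139535/32568/7 = -150420/(-429) - 139535*7/32568 = -150420*(-1/429) - 16555/552 = 50140/143 - 16555/552 = 25309915/78936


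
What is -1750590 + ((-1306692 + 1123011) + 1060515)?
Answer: -873756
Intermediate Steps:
-1750590 + ((-1306692 + 1123011) + 1060515) = -1750590 + (-183681 + 1060515) = -1750590 + 876834 = -873756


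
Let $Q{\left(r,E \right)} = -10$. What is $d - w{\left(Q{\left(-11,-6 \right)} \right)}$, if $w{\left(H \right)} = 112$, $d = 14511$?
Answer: $14399$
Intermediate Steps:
$d - w{\left(Q{\left(-11,-6 \right)} \right)} = 14511 - 112 = 14399$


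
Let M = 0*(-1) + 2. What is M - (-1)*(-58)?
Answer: -56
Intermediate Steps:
M = 2 (M = 0 + 2 = 2)
M - (-1)*(-58) = 2 - (-1)*(-58) = 2 - 1*58 = 2 - 58 = -56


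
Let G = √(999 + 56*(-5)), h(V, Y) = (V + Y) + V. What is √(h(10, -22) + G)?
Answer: √(-2 + √719) ≈ 4.9814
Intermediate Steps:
h(V, Y) = Y + 2*V
G = √719 (G = √(999 - 280) = √719 ≈ 26.814)
√(h(10, -22) + G) = √((-22 + 2*10) + √719) = √((-22 + 20) + √719) = √(-2 + √719)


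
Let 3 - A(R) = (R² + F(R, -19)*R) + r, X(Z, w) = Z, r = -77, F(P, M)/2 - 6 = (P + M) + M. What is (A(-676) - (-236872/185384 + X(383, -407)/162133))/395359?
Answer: -5312966729102270/1485406465330231 ≈ -3.5768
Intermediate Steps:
F(P, M) = 12 + 2*P + 4*M (F(P, M) = 12 + 2*((P + M) + M) = 12 + 2*((M + P) + M) = 12 + 2*(P + 2*M) = 12 + (2*P + 4*M) = 12 + 2*P + 4*M)
A(R) = 80 - R² - R*(-64 + 2*R) (A(R) = 3 - ((R² + (12 + 2*R + 4*(-19))*R) - 77) = 3 - ((R² + (12 + 2*R - 76)*R) - 77) = 3 - ((R² + (-64 + 2*R)*R) - 77) = 3 - ((R² + R*(-64 + 2*R)) - 77) = 3 - (-77 + R² + R*(-64 + 2*R)) = 3 + (77 - R² - R*(-64 + 2*R)) = 80 - R² - R*(-64 + 2*R))
(A(-676) - (-236872/185384 + X(383, -407)/162133))/395359 = ((80 - 3*(-676)² + 64*(-676)) - (-236872/185384 + 383/162133))/395359 = ((80 - 3*456976 - 43264) - (-236872*1/185384 + 383*(1/162133)))*(1/395359) = ((80 - 1370928 - 43264) - (-29609/23173 + 383/162133))*(1/395359) = (-1414112 - 1*(-4791720738/3757108009))*(1/395359) = (-1414112 + 4791720738/3757108009)*(1/395359) = -5312966729102270/3757108009*1/395359 = -5312966729102270/1485406465330231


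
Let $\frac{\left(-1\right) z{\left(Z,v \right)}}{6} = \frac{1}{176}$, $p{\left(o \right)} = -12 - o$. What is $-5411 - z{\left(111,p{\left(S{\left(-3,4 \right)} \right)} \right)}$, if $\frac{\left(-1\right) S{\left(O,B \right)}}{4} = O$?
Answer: $- \frac{476165}{88} \approx -5411.0$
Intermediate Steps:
$S{\left(O,B \right)} = - 4 O$
$z{\left(Z,v \right)} = - \frac{3}{88}$ ($z{\left(Z,v \right)} = - \frac{6}{176} = \left(-6\right) \frac{1}{176} = - \frac{3}{88}$)
$-5411 - z{\left(111,p{\left(S{\left(-3,4 \right)} \right)} \right)} = -5411 - - \frac{3}{88} = -5411 + \frac{3}{88} = - \frac{476165}{88}$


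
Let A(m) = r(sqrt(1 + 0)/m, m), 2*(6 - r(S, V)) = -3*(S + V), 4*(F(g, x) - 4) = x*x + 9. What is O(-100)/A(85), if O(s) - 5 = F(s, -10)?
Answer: 12325/45396 ≈ 0.27150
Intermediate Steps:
F(g, x) = 25/4 + x**2/4 (F(g, x) = 4 + (x*x + 9)/4 = 4 + (x**2 + 9)/4 = 4 + (9 + x**2)/4 = 4 + (9/4 + x**2/4) = 25/4 + x**2/4)
O(s) = 145/4 (O(s) = 5 + (25/4 + (1/4)*(-10)**2) = 5 + (25/4 + (1/4)*100) = 5 + (25/4 + 25) = 5 + 125/4 = 145/4)
r(S, V) = 6 + 3*S/2 + 3*V/2 (r(S, V) = 6 - (-3)*(S + V)/2 = 6 - (-3*S - 3*V)/2 = 6 + (3*S/2 + 3*V/2) = 6 + 3*S/2 + 3*V/2)
A(m) = 6 + 3*m/2 + 3/(2*m) (A(m) = 6 + 3*(sqrt(1 + 0)/m)/2 + 3*m/2 = 6 + 3*(sqrt(1)/m)/2 + 3*m/2 = 6 + 3*(1/m)/2 + 3*m/2 = 6 + 3/(2*m) + 3*m/2 = 6 + 3*m/2 + 3/(2*m))
O(-100)/A(85) = 145/(4*(((3/2)*(1 + 85*(4 + 85))/85))) = 145/(4*(((3/2)*(1/85)*(1 + 85*89)))) = 145/(4*(((3/2)*(1/85)*(1 + 7565)))) = 145/(4*(((3/2)*(1/85)*7566))) = 145/(4*(11349/85)) = (145/4)*(85/11349) = 12325/45396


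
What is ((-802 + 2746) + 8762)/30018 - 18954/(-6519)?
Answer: 106458931/32614557 ≈ 3.2642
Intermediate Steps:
((-802 + 2746) + 8762)/30018 - 18954/(-6519) = (1944 + 8762)*(1/30018) - 18954*(-1/6519) = 10706*(1/30018) + 6318/2173 = 5353/15009 + 6318/2173 = 106458931/32614557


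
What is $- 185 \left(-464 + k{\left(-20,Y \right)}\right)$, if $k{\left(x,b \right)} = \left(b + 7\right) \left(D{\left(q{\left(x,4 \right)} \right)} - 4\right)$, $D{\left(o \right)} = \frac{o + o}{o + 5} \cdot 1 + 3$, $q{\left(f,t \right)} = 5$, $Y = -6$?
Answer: $85840$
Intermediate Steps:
$D{\left(o \right)} = 3 + \frac{2 o}{5 + o}$ ($D{\left(o \right)} = \frac{2 o}{5 + o} 1 + 3 = \frac{2 o}{5 + o} + 3 = 3 + \frac{2 o}{5 + o}$)
$k{\left(x,b \right)} = 0$ ($k{\left(x,b \right)} = \left(b + 7\right) \left(\frac{5 \left(3 + 5\right)}{5 + 5} - 4\right) = \left(7 + b\right) \left(5 \cdot \frac{1}{10} \cdot 8 - 4\right) = \left(7 + b\right) \left(4 - 4\right) = \left(7 + b\right) 0 = 0$)
$- 185 \left(-464 + k{\left(-20,Y \right)}\right) = - 185 \left(-464 + 0\right) = \left(-185\right) \left(-464\right) = 85840$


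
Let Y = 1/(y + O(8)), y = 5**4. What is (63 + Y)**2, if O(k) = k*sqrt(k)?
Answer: 604065500130048/152188152769 - 786487808*sqrt(2)/152188152769 ≈ 3969.2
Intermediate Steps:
O(k) = k**(3/2)
y = 625
Y = 1/(625 + 16*sqrt(2)) (Y = 1/(625 + 8**(3/2)) = 1/(625 + 16*sqrt(2)) ≈ 0.0015441)
(63 + Y)**2 = (63 + (625/390113 - 16*sqrt(2)/390113))**2 = (24577744/390113 - 16*sqrt(2)/390113)**2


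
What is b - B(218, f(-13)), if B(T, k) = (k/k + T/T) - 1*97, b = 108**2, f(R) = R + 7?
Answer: 11759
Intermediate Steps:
f(R) = 7 + R
b = 11664
B(T, k) = -95 (B(T, k) = (1 + 1) - 97 = 2 - 97 = -95)
b - B(218, f(-13)) = 11664 - 1*(-95) = 11664 + 95 = 11759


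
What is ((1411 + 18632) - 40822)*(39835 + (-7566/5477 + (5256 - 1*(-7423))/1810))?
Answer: -8206766669668567/9913370 ≈ -8.2785e+8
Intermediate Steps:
((1411 + 18632) - 40822)*(39835 + (-7566/5477 + (5256 - 1*(-7423))/1810)) = (20043 - 40822)*(39835 + (-7566*1/5477 + (5256 + 7423)*(1/1810))) = -20779*(39835 + (-7566/5477 + 12679*(1/1810))) = -20779*(39835 + (-7566/5477 + 12679/1810)) = -20779*(39835 + 55748423/9913370) = -20779*394954842373/9913370 = -8206766669668567/9913370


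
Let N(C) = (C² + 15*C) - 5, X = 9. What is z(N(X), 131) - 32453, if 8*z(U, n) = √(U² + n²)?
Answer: -32453 + √61682/8 ≈ -32422.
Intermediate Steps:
N(C) = -5 + C² + 15*C
z(U, n) = √(U² + n²)/8
z(N(X), 131) - 32453 = √((-5 + 9² + 15*9)² + 131²)/8 - 32453 = √((-5 + 81 + 135)² + 17161)/8 - 32453 = √(211² + 17161)/8 - 32453 = √(44521 + 17161)/8 - 32453 = √61682/8 - 32453 = -32453 + √61682/8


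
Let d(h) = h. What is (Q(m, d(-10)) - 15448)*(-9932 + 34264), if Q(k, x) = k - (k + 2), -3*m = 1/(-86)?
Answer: -375929400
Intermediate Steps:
m = 1/258 (m = -1/3/(-86) = -1/3*(-1/86) = 1/258 ≈ 0.0038760)
Q(k, x) = -2 (Q(k, x) = k - (2 + k) = k + (-2 - k) = -2)
(Q(m, d(-10)) - 15448)*(-9932 + 34264) = (-2 - 15448)*(-9932 + 34264) = -15450*24332 = -375929400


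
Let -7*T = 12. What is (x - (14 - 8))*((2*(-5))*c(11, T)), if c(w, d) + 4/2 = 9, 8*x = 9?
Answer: 1365/4 ≈ 341.25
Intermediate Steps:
x = 9/8 (x = (1/8)*9 = 9/8 ≈ 1.1250)
T = -12/7 (T = -1/7*12 = -12/7 ≈ -1.7143)
c(w, d) = 7 (c(w, d) = -2 + 9 = 7)
(x - (14 - 8))*((2*(-5))*c(11, T)) = (9/8 - (14 - 8))*((2*(-5))*7) = (9/8 - 1*6)*(-10*7) = (9/8 - 6)*(-70) = -39/8*(-70) = 1365/4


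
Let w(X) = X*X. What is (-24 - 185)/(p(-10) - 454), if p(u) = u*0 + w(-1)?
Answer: 209/453 ≈ 0.46137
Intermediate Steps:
w(X) = X**2
p(u) = 1 (p(u) = u*0 + (-1)**2 = 0 + 1 = 1)
(-24 - 185)/(p(-10) - 454) = (-24 - 185)/(1 - 454) = -209/(-453) = -209*(-1/453) = 209/453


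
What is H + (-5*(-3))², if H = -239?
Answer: -14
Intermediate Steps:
H + (-5*(-3))² = -239 + (-5*(-3))² = -239 + 15² = -239 + 225 = -14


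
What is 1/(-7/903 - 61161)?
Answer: -129/7889770 ≈ -1.6350e-5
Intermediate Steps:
1/(-7/903 - 61161) = 1/(-7*1/903 - 61161) = 1/(-1/129 - 61161) = 1/(-7889770/129) = -129/7889770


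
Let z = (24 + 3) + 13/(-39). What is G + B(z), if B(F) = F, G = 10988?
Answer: 33044/3 ≈ 11015.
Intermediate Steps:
z = 80/3 (z = 27 + 13*(-1/39) = 27 - 1/3 = 80/3 ≈ 26.667)
G + B(z) = 10988 + 80/3 = 33044/3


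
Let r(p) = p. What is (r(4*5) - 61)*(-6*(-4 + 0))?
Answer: -984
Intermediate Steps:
(r(4*5) - 61)*(-6*(-4 + 0)) = (4*5 - 61)*(-6*(-4 + 0)) = (20 - 61)*(-6*(-4)) = -41*24 = -984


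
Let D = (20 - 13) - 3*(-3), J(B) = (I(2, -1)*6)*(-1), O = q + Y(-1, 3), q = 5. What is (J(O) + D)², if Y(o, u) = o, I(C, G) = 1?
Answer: 100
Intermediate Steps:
O = 4 (O = 5 - 1 = 4)
J(B) = -6 (J(B) = (1*6)*(-1) = 6*(-1) = -6)
D = 16 (D = 7 + 9 = 16)
(J(O) + D)² = (-6 + 16)² = 10² = 100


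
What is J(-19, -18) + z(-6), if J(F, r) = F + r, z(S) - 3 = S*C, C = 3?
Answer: -52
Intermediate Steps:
z(S) = 3 + 3*S (z(S) = 3 + S*3 = 3 + 3*S)
J(-19, -18) + z(-6) = (-19 - 18) + (3 + 3*(-6)) = -37 + (3 - 18) = -37 - 15 = -52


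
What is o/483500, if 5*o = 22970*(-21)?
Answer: -48237/241750 ≈ -0.19953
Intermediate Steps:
o = -96474 (o = (22970*(-21))/5 = (⅕)*(-482370) = -96474)
o/483500 = -96474/483500 = -96474*1/483500 = -48237/241750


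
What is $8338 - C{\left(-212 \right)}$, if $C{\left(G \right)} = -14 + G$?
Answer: $8564$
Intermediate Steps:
$8338 - C{\left(-212 \right)} = 8338 - \left(-14 - 212\right) = 8338 - -226 = 8338 + 226 = 8564$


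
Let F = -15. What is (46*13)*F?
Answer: -8970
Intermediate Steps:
(46*13)*F = (46*13)*(-15) = 598*(-15) = -8970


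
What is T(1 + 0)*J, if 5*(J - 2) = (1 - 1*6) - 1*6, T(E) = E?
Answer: -⅕ ≈ -0.20000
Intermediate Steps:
J = -⅕ (J = 2 + ((1 - 1*6) - 1*6)/5 = 2 + ((1 - 6) - 6)/5 = 2 + (-5 - 6)/5 = 2 + (⅕)*(-11) = 2 - 11/5 = -⅕ ≈ -0.20000)
T(1 + 0)*J = (1 + 0)*(-⅕) = 1*(-⅕) = -⅕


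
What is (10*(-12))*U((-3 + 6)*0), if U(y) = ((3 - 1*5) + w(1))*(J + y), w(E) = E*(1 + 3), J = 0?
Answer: 0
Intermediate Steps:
w(E) = 4*E (w(E) = E*4 = 4*E)
U(y) = 2*y (U(y) = ((3 - 1*5) + 4*1)*(0 + y) = ((3 - 5) + 4)*y = (-2 + 4)*y = 2*y)
(10*(-12))*U((-3 + 6)*0) = (10*(-12))*(2*((-3 + 6)*0)) = -240*3*0 = -240*0 = -120*0 = 0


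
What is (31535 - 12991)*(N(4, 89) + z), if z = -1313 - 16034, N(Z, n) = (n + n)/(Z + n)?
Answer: -29913196592/93 ≈ -3.2165e+8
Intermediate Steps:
N(Z, n) = 2*n/(Z + n) (N(Z, n) = (2*n)/(Z + n) = 2*n/(Z + n))
z = -17347
(31535 - 12991)*(N(4, 89) + z) = (31535 - 12991)*(2*89/(4 + 89) - 17347) = 18544*(2*89/93 - 17347) = 18544*(2*89*(1/93) - 17347) = 18544*(178/93 - 17347) = 18544*(-1613093/93) = -29913196592/93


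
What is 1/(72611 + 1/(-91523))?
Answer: 91523/6645576552 ≈ 1.3772e-5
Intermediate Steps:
1/(72611 + 1/(-91523)) = 1/(72611 - 1/91523) = 1/(6645576552/91523) = 91523/6645576552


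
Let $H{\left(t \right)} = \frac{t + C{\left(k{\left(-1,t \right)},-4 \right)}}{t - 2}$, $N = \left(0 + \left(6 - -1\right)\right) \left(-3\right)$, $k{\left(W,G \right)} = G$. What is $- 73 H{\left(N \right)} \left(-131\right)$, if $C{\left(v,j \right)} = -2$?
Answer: $9563$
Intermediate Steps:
$N = -21$ ($N = \left(0 + \left(6 + 1\right)\right) \left(-3\right) = \left(0 + 7\right) \left(-3\right) = 7 \left(-3\right) = -21$)
$H{\left(t \right)} = 1$ ($H{\left(t \right)} = \frac{t - 2}{t - 2} = \frac{-2 + t}{-2 + t} = 1$)
$- 73 H{\left(N \right)} \left(-131\right) = \left(-73\right) 1 \left(-131\right) = \left(-73\right) \left(-131\right) = 9563$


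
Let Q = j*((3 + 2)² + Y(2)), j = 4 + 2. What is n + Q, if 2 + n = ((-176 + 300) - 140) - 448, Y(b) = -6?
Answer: -352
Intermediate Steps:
n = -466 (n = -2 + (((-176 + 300) - 140) - 448) = -2 + ((124 - 140) - 448) = -2 + (-16 - 448) = -2 - 464 = -466)
j = 6
Q = 114 (Q = 6*((3 + 2)² - 6) = 6*(5² - 6) = 6*(25 - 6) = 6*19 = 114)
n + Q = -466 + 114 = -352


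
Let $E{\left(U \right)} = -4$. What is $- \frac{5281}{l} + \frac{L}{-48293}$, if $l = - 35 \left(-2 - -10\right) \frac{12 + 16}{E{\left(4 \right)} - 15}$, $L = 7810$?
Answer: $- \frac{700985961}{54088160} \approx -12.96$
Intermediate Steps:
$l = \frac{7840}{19}$ ($l = - 35 \left(-2 - -10\right) \frac{12 + 16}{-4 - 15} = - 35 \left(-2 + 10\right) \frac{28}{-19} = \left(-35\right) 8 \cdot 28 \left(- \frac{1}{19}\right) = \left(-280\right) \left(- \frac{28}{19}\right) = \frac{7840}{19} \approx 412.63$)
$- \frac{5281}{l} + \frac{L}{-48293} = - \frac{5281}{\frac{7840}{19}} + \frac{7810}{-48293} = \left(-5281\right) \frac{19}{7840} + 7810 \left(- \frac{1}{48293}\right) = - \frac{100339}{7840} - \frac{7810}{48293} = - \frac{700985961}{54088160}$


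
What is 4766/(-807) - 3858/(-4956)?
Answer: -3417815/666582 ≈ -5.1274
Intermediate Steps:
4766/(-807) - 3858/(-4956) = 4766*(-1/807) - 3858*(-1/4956) = -4766/807 + 643/826 = -3417815/666582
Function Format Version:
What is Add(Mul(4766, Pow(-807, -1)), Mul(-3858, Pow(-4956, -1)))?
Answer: Rational(-3417815, 666582) ≈ -5.1274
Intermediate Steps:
Add(Mul(4766, Pow(-807, -1)), Mul(-3858, Pow(-4956, -1))) = Add(Mul(4766, Rational(-1, 807)), Mul(-3858, Rational(-1, 4956))) = Add(Rational(-4766, 807), Rational(643, 826)) = Rational(-3417815, 666582)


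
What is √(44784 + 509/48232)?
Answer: √26045550063026/24116 ≈ 211.62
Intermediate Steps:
√(44784 + 509/48232) = √(2160022397/48232) = √26045550063026/24116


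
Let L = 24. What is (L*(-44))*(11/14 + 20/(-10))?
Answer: 8976/7 ≈ 1282.3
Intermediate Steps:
(L*(-44))*(11/14 + 20/(-10)) = (24*(-44))*(11/14 + 20/(-10)) = -1056*(11*(1/14) + 20*(-1/10)) = -1056*(11/14 - 2) = -1056*(-17/14) = 8976/7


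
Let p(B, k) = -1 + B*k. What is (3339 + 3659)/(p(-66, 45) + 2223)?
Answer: -3499/374 ≈ -9.3556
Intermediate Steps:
(3339 + 3659)/(p(-66, 45) + 2223) = (3339 + 3659)/((-1 - 66*45) + 2223) = 6998/((-1 - 2970) + 2223) = 6998/(-2971 + 2223) = 6998/(-748) = 6998*(-1/748) = -3499/374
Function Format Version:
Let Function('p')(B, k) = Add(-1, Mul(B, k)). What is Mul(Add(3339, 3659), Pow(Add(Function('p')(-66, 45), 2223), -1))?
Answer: Rational(-3499, 374) ≈ -9.3556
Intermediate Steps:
Mul(Add(3339, 3659), Pow(Add(Function('p')(-66, 45), 2223), -1)) = Mul(Add(3339, 3659), Pow(Add(Add(-1, Mul(-66, 45)), 2223), -1)) = Mul(6998, Pow(Add(Add(-1, -2970), 2223), -1)) = Mul(6998, Pow(Add(-2971, 2223), -1)) = Mul(6998, Pow(-748, -1)) = Mul(6998, Rational(-1, 748)) = Rational(-3499, 374)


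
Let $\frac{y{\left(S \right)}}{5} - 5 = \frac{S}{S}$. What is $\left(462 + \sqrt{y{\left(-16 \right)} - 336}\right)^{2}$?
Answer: $213138 + 2772 i \sqrt{34} \approx 2.1314 \cdot 10^{5} + 16163.0 i$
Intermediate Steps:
$y{\left(S \right)} = 30$ ($y{\left(S \right)} = 25 + 5 \frac{S}{S} = 25 + 5 \cdot 1 = 25 + 5 = 30$)
$\left(462 + \sqrt{y{\left(-16 \right)} - 336}\right)^{2} = \left(462 + \sqrt{30 - 336}\right)^{2} = \left(462 + \sqrt{-306}\right)^{2} = \left(462 + 3 i \sqrt{34}\right)^{2}$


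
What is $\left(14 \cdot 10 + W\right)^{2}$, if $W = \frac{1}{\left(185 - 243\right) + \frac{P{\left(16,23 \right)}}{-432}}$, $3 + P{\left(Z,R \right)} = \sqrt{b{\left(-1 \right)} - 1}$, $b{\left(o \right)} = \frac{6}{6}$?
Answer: $\frac{1366551648016}{69739201} \approx 19595.0$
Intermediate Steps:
$b{\left(o \right)} = 1$ ($b{\left(o \right)} = 6 \cdot \frac{1}{6} = 1$)
$P{\left(Z,R \right)} = -3$ ($P{\left(Z,R \right)} = -3 + \sqrt{1 - 1} = -3 + \sqrt{0} = -3 + 0 = -3$)
$W = - \frac{144}{8351}$ ($W = \frac{1}{\left(185 - 243\right) - \frac{3}{-432}} = \frac{1}{\left(185 - 243\right) - - \frac{1}{144}} = \frac{1}{-58 + \frac{1}{144}} = \frac{1}{- \frac{8351}{144}} = - \frac{144}{8351} \approx -0.017243$)
$\left(14 \cdot 10 + W\right)^{2} = \left(14 \cdot 10 - \frac{144}{8351}\right)^{2} = \left(140 - \frac{144}{8351}\right)^{2} = \left(\frac{1168996}{8351}\right)^{2} = \frac{1366551648016}{69739201}$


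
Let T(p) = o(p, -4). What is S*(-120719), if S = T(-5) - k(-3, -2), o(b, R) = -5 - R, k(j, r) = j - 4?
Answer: -724314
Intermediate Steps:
k(j, r) = -4 + j
T(p) = -1 (T(p) = -5 - 1*(-4) = -5 + 4 = -1)
S = 6 (S = -1 - (-4 - 3) = -1 - 1*(-7) = -1 + 7 = 6)
S*(-120719) = 6*(-120719) = -724314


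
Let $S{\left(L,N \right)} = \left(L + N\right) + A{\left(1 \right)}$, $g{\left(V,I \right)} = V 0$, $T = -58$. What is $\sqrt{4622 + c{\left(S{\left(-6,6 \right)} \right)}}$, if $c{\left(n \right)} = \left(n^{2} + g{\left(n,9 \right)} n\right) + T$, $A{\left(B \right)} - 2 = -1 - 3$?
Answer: $2 \sqrt{1142} \approx 67.587$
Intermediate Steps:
$A{\left(B \right)} = -2$ ($A{\left(B \right)} = 2 - 4 = -2$)
$g{\left(V,I \right)} = 0$
$S{\left(L,N \right)} = -2 + L + N$ ($S{\left(L,N \right)} = \left(L + N\right) - 2 = -2 + L + N$)
$c{\left(n \right)} = -58 + n^{2}$ ($c{\left(n \right)} = \left(n^{2} + 0 n\right) - 58 = \left(n^{2} + 0\right) - 58 = n^{2} - 58 = -58 + n^{2}$)
$\sqrt{4622 + c{\left(S{\left(-6,6 \right)} \right)}} = \sqrt{4622 - \left(58 - \left(-2 - 6 + 6\right)^{2}\right)} = \sqrt{4622 - \left(58 - \left(-2\right)^{2}\right)} = \sqrt{4622 + \left(-58 + 4\right)} = \sqrt{4622 - 54} = \sqrt{4568} = 2 \sqrt{1142}$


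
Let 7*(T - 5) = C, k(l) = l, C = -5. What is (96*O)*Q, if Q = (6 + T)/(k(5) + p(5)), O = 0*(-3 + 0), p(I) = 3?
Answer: 0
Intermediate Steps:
T = 30/7 (T = 5 + (1/7)*(-5) = 5 - 5/7 = 30/7 ≈ 4.2857)
O = 0 (O = 0*(-3) = 0)
Q = 9/7 (Q = (6 + 30/7)/(5 + 3) = (72/7)/8 = (72/7)*(1/8) = 9/7 ≈ 1.2857)
(96*O)*Q = (96*0)*(9/7) = 0*(9/7) = 0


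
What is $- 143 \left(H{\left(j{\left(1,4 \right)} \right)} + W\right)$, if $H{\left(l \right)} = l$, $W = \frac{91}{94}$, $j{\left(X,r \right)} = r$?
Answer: $- \frac{66781}{94} \approx -710.44$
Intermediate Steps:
$W = \frac{91}{94}$ ($W = 91 \cdot \frac{1}{94} = \frac{91}{94} \approx 0.96809$)
$- 143 \left(H{\left(j{\left(1,4 \right)} \right)} + W\right) = - 143 \left(4 + \frac{91}{94}\right) = \left(-143\right) \frac{467}{94} = - \frac{66781}{94}$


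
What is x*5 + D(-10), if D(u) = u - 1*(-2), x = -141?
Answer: -713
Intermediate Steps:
D(u) = 2 + u (D(u) = u + 2 = 2 + u)
x*5 + D(-10) = -141*5 + (2 - 10) = -705 - 8 = -713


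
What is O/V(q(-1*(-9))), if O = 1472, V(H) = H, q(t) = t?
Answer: 1472/9 ≈ 163.56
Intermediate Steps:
O/V(q(-1*(-9))) = 1472/((-1*(-9))) = 1472/9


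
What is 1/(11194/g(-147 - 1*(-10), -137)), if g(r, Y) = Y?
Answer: -137/11194 ≈ -0.012239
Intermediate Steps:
1/(11194/g(-147 - 1*(-10), -137)) = 1/(11194/(-137)) = 1/(11194*(-1/137)) = 1/(-11194/137) = -137/11194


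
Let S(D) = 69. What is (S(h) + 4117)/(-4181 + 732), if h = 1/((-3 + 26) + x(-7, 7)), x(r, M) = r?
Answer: -4186/3449 ≈ -1.2137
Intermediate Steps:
h = 1/16 (h = 1/((-3 + 26) - 7) = 1/(23 - 7) = 1/16 ≈ 0.062500)
(S(h) + 4117)/(-4181 + 732) = (69 + 4117)/(-4181 + 732) = 4186/(-3449) = 4186*(-1/3449) = -4186/3449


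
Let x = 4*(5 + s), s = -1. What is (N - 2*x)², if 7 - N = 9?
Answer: 1156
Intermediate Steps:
N = -2 (N = 7 - 1*9 = 7 - 9 = -2)
x = 16 (x = 4*(5 - 1) = 4*4 = 16)
(N - 2*x)² = (-2 - 2*16)² = (-2 - 32)² = (-34)² = 1156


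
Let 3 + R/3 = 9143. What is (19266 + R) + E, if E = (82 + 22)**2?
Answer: 57502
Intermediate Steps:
R = 27420 (R = -9 + 3*9143 = -9 + 27429 = 27420)
E = 10816 (E = 104**2 = 10816)
(19266 + R) + E = (19266 + 27420) + 10816 = 46686 + 10816 = 57502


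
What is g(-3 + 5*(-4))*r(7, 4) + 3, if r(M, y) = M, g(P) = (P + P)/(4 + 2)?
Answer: -152/3 ≈ -50.667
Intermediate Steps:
g(P) = P/3 (g(P) = (2*P)/6 = (2*P)*(⅙) = P/3)
g(-3 + 5*(-4))*r(7, 4) + 3 = ((-3 + 5*(-4))/3)*7 + 3 = ((-3 - 20)/3)*7 + 3 = ((⅓)*(-23))*7 + 3 = -23/3*7 + 3 = -161/3 + 3 = -152/3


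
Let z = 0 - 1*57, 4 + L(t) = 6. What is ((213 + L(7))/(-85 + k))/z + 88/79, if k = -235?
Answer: 324421/288192 ≈ 1.1257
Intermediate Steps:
L(t) = 2 (L(t) = -4 + 6 = 2)
z = -57 (z = 0 - 57 = -57)
((213 + L(7))/(-85 + k))/z + 88/79 = ((213 + 2)/(-85 - 235))/(-57) + 88/79 = (215/(-320))*(-1/57) + 88*(1/79) = (215*(-1/320))*(-1/57) + 88/79 = -43/64*(-1/57) + 88/79 = 43/3648 + 88/79 = 324421/288192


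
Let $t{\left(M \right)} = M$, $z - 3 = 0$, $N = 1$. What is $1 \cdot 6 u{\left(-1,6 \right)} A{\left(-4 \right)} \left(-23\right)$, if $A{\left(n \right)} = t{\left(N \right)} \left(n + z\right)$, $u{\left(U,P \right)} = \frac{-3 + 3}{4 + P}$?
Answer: $0$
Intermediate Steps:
$z = 3$ ($z = 3 + 0 = 3$)
$u{\left(U,P \right)} = 0$ ($u{\left(U,P \right)} = \frac{0}{4 + P} = 0$)
$A{\left(n \right)} = 3 + n$ ($A{\left(n \right)} = 1 \left(n + 3\right) = 1 \left(3 + n\right) = 3 + n$)
$1 \cdot 6 u{\left(-1,6 \right)} A{\left(-4 \right)} \left(-23\right) = 1 \cdot 6 \cdot 0 \left(3 - 4\right) \left(-23\right) = 6 \cdot 0 \left(-1\right) \left(-23\right) = 0 \left(-1\right) \left(-23\right) = 0 \left(-23\right) = 0$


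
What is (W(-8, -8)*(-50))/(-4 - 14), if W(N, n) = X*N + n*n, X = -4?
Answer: 800/3 ≈ 266.67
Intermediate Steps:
W(N, n) = n² - 4*N (W(N, n) = -4*N + n*n = -4*N + n² = n² - 4*N)
(W(-8, -8)*(-50))/(-4 - 14) = (((-8)² - 4*(-8))*(-50))/(-4 - 14) = ((64 + 32)*(-50))/(-18) = (96*(-50))*(-1/18) = -4800*(-1/18) = 800/3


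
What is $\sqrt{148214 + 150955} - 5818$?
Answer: $-5818 + 3 \sqrt{33241} \approx -5271.0$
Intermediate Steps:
$\sqrt{148214 + 150955} - 5818 = \sqrt{299169} - 5818 = 3 \sqrt{33241} - 5818 = -5818 + 3 \sqrt{33241}$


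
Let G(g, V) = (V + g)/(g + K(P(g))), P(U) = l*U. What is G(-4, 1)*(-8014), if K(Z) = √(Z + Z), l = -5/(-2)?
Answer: -8014/3 - 4007*I*√5/3 ≈ -2671.3 - 2986.6*I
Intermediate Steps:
l = 5/2 (l = -5*(-½) = 5/2 ≈ 2.5000)
P(U) = 5*U/2
K(Z) = √2*√Z (K(Z) = √(2*Z) = √2*√Z)
G(g, V) = (V + g)/(g + √5*√g) (G(g, V) = (V + g)/(g + √2*√(5*g/2)) = (V + g)/(g + √2*(√10*√g/2)) = (V + g)/(g + √5*√g))
G(-4, 1)*(-8014) = ((1 - 4)/(-4 + √5*√(-4)))*(-8014) = (-3/(-4 + √5*(2*I)))*(-8014) = (-3/(-4 + 2*I*√5))*(-8014) = -3/(-4 + 2*I*√5)*(-8014) = 24042/(-4 + 2*I*√5)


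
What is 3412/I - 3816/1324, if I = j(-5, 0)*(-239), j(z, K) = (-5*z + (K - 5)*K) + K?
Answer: -6829522/1977725 ≈ -3.4532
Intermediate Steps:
j(z, K) = K - 5*z + K*(-5 + K) (j(z, K) = (-5*z + (-5 + K)*K) + K = (-5*z + K*(-5 + K)) + K = K - 5*z + K*(-5 + K))
I = -5975 (I = (0² - 5*(-5) - 4*0)*(-239) = (0 + 25 + 0)*(-239) = 25*(-239) = -5975)
3412/I - 3816/1324 = 3412/(-5975) - 3816/1324 = 3412*(-1/5975) - 3816*1/1324 = -3412/5975 - 954/331 = -6829522/1977725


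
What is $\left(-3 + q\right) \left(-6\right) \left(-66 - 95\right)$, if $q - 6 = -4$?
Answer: $-966$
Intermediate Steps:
$q = 2$ ($q = 6 - 4 = 2$)
$\left(-3 + q\right) \left(-6\right) \left(-66 - 95\right) = \left(-3 + 2\right) \left(-6\right) \left(-66 - 95\right) = \left(-1\right) \left(-6\right) \left(-161\right) = 6 \left(-161\right) = -966$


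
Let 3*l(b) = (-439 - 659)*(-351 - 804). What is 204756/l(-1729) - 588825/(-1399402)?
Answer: 89241658027/98594867910 ≈ 0.90514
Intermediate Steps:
l(b) = 422730 (l(b) = ((-439 - 659)*(-351 - 804))/3 = (-1098*(-1155))/3 = (⅓)*1268190 = 422730)
204756/l(-1729) - 588825/(-1399402) = 204756/422730 - 588825/(-1399402) = 204756*(1/422730) - 588825*(-1/1399402) = 34126/70455 + 588825/1399402 = 89241658027/98594867910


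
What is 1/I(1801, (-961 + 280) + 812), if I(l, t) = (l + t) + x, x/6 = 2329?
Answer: 1/15906 ≈ 6.2869e-5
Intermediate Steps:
x = 13974 (x = 6*2329 = 13974)
I(l, t) = 13974 + l + t (I(l, t) = (l + t) + 13974 = 13974 + l + t)
1/I(1801, (-961 + 280) + 812) = 1/(13974 + 1801 + ((-961 + 280) + 812)) = 1/(13974 + 1801 + (-681 + 812)) = 1/(13974 + 1801 + 131) = 1/15906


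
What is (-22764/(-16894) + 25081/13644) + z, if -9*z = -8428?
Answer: 108293190271/115250868 ≈ 939.63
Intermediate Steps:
z = 8428/9 (z = -1/9*(-8428) = 8428/9 ≈ 936.44)
(-22764/(-16894) + 25081/13644) + z = (-22764/(-16894) + 25081/13644) + 8428/9 = (-22764*(-1/16894) + 25081*(1/13644)) + 8428/9 = (11382/8447 + 25081/13644) + 8428/9 = 367155215/115250868 + 8428/9 = 108293190271/115250868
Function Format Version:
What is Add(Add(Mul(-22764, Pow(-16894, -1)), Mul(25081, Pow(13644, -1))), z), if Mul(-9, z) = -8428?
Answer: Rational(108293190271, 115250868) ≈ 939.63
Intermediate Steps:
z = Rational(8428, 9) (z = Mul(Rational(-1, 9), -8428) = Rational(8428, 9) ≈ 936.44)
Add(Add(Mul(-22764, Pow(-16894, -1)), Mul(25081, Pow(13644, -1))), z) = Add(Add(Mul(-22764, Pow(-16894, -1)), Mul(25081, Pow(13644, -1))), Rational(8428, 9)) = Add(Add(Mul(-22764, Rational(-1, 16894)), Mul(25081, Rational(1, 13644))), Rational(8428, 9)) = Add(Add(Rational(11382, 8447), Rational(25081, 13644)), Rational(8428, 9)) = Add(Rational(367155215, 115250868), Rational(8428, 9)) = Rational(108293190271, 115250868)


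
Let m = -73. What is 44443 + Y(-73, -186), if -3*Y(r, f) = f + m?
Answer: 133588/3 ≈ 44529.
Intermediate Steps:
Y(r, f) = 73/3 - f/3 (Y(r, f) = -(f - 73)/3 = -(-73 + f)/3 = 73/3 - f/3)
44443 + Y(-73, -186) = 44443 + (73/3 - ⅓*(-186)) = 44443 + (73/3 + 62) = 44443 + 259/3 = 133588/3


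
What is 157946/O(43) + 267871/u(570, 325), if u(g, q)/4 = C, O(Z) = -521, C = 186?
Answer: 711257/12504 ≈ 56.882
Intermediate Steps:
u(g, q) = 744 (u(g, q) = 4*186 = 744)
157946/O(43) + 267871/u(570, 325) = 157946/(-521) + 267871/744 = 157946*(-1/521) + 267871*(1/744) = -157946/521 + 8641/24 = 711257/12504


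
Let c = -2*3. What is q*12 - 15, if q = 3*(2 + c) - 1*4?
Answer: -207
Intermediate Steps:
c = -6
q = -16 (q = 3*(2 - 6) - 1*4 = 3*(-4) - 4 = -12 - 4 = -16)
q*12 - 15 = -16*12 - 15 = -192 - 15 = -207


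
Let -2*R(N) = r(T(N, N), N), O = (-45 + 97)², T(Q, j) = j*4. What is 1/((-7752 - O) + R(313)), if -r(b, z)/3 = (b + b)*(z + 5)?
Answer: 1/1183952 ≈ 8.4463e-7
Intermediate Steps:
T(Q, j) = 4*j
r(b, z) = -6*b*(5 + z) (r(b, z) = -3*(b + b)*(z + 5) = -3*2*b*(5 + z) = -6*b*(5 + z))
O = 2704 (O = 52² = 2704)
R(N) = 12*N*(5 + N) (R(N) = -(-3)*4*N*(5 + N) = -(-12)*N*(5 + N) = 12*N*(5 + N))
1/((-7752 - O) + R(313)) = 1/((-7752 - 1*2704) + 12*313*(5 + 313)) = 1/((-7752 - 2704) + 12*313*318) = 1/(-10456 + 1194408) = 1/1183952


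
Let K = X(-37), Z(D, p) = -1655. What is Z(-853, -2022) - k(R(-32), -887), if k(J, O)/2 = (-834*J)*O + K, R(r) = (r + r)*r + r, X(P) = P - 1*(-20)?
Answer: -2982705877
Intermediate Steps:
X(P) = 20 + P (X(P) = P + 20 = 20 + P)
K = -17 (K = 20 - 37 = -17)
R(r) = r + 2*r² (R(r) = (2*r)*r + r = 2*r² + r = r + 2*r²)
k(J, O) = -34 - 1668*J*O (k(J, O) = 2*((-834*J)*O - 17) = 2*(-834*J*O - 17) = 2*(-17 - 834*J*O) = -34 - 1668*J*O)
Z(-853, -2022) - k(R(-32), -887) = -1655 - (-34 - 1668*(-32*(1 + 2*(-32)))*(-887)) = -1655 - (-34 - 1668*(-32*(1 - 64))*(-887)) = -1655 - (-34 - 1668*(-32*(-63))*(-887)) = -1655 - (-34 - 1668*2016*(-887)) = -1655 - (-34 + 2982704256) = -1655 - 1*2982704222 = -1655 - 2982704222 = -2982705877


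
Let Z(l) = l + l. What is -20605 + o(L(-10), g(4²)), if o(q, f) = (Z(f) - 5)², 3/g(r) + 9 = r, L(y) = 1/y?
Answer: -1008804/49 ≈ -20588.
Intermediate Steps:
Z(l) = 2*l
g(r) = 3/(-9 + r)
o(q, f) = (-5 + 2*f)² (o(q, f) = (2*f - 5)² = (-5 + 2*f)²)
-20605 + o(L(-10), g(4²)) = -20605 + (-5 + 2*(3/(-9 + 4²)))² = -20605 + (-5 + 2*(3/(-9 + 16)))² = -20605 + (-5 + 2*(3/7))² = -20605 + (-5 + 6/7)² = -20605 + (-29/7)² = -20605 + 841/49 = -1008804/49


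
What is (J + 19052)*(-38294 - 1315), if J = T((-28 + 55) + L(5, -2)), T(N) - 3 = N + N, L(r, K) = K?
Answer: -756729945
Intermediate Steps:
T(N) = 3 + 2*N (T(N) = 3 + (N + N) = 3 + 2*N)
J = 53 (J = 3 + 2*((-28 + 55) - 2) = 3 + 2*(27 - 2) = 3 + 2*25 = 3 + 50 = 53)
(J + 19052)*(-38294 - 1315) = (53 + 19052)*(-38294 - 1315) = 19105*(-39609) = -756729945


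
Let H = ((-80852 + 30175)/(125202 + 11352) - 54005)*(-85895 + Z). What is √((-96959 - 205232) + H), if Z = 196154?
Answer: 11*I*√842691563490142/4138 ≈ 77168.0*I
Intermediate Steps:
H = -24640044647781/4138 (H = ((-80852 + 30175)/(125202 + 11352) - 54005)*(-85895 + 196154) = (-50677/136554 - 54005)*110259 = (-50677*1/136554 - 54005)*110259 = (-4607/12414 - 54005)*110259 = -670422677/12414*110259 = -24640044647781/4138 ≈ -5.9546e+9)
√((-96959 - 205232) + H) = √((-96959 - 205232) - 24640044647781/4138) = √(-302191 - 24640044647781/4138) = √(-24641295114139/4138) = 11*I*√842691563490142/4138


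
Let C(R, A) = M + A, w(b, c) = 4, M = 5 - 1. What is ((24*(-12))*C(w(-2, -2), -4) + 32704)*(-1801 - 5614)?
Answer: -242500160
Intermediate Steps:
M = 4
C(R, A) = 4 + A
((24*(-12))*C(w(-2, -2), -4) + 32704)*(-1801 - 5614) = ((24*(-12))*(4 - 4) + 32704)*(-1801 - 5614) = (-288*0 + 32704)*(-7415) = (0 + 32704)*(-7415) = 32704*(-7415) = -242500160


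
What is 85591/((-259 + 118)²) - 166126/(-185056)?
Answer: 9570939551/1839549168 ≈ 5.2029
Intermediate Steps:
85591/((-259 + 118)²) - 166126/(-185056) = 85591/((-141)²) - 166126*(-1/185056) = 85591/19881 + 83063/92528 = 9570939551/1839549168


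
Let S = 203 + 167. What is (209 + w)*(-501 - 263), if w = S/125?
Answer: -4048436/25 ≈ -1.6194e+5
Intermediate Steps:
S = 370
w = 74/25 (w = 370/125 = 370*(1/125) = 74/25 ≈ 2.9600)
(209 + w)*(-501 - 263) = (209 + 74/25)*(-501 - 263) = (5299/25)*(-764) = -4048436/25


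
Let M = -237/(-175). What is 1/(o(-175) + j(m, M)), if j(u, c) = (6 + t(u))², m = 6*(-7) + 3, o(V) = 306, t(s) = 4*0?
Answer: 1/342 ≈ 0.0029240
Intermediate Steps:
t(s) = 0
m = -39 (m = -42 + 3 = -39)
M = 237/175 (M = -237*(-1/175) = 237/175 ≈ 1.3543)
j(u, c) = 36 (j(u, c) = (6 + 0)² = 6² = 36)
1/(o(-175) + j(m, M)) = 1/(306 + 36) = 1/342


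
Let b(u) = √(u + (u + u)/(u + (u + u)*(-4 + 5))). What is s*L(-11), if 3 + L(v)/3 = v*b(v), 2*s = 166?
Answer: -747 - 913*I*√93 ≈ -747.0 - 8804.7*I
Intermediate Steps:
s = 83 (s = (½)*166 = 83)
b(u) = √(⅔ + u) (b(u) = √(u + (2*u)/(u + (2*u)*1)) = √(u + (2*u)/(u + 2*u)) = √(u + (2*u)/((3*u))) = √(u + (2*u)*(1/(3*u))) = √(u + ⅔) = √(⅔ + u))
L(v) = -9 + v*√(6 + 9*v) (L(v) = -9 + 3*(v*(√(6 + 9*v)/3)) = -9 + 3*(v*√(6 + 9*v)/3) = -9 + v*√(6 + 9*v))
s*L(-11) = 83*(-9 - 11*√(6 + 9*(-11))) = 83*(-9 - 11*√(6 - 99)) = 83*(-9 - 11*I*√93) = -747 - 913*I*√93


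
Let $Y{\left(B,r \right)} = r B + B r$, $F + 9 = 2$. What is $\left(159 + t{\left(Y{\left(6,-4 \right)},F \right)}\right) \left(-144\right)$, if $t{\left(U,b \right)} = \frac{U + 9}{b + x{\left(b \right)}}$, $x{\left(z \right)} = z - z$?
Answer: $- \frac{165888}{7} \approx -23698.0$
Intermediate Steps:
$F = -7$ ($F = -9 + 2 = -7$)
$x{\left(z \right)} = 0$
$Y{\left(B,r \right)} = 2 B r$ ($Y{\left(B,r \right)} = B r + B r = 2 B r$)
$t{\left(U,b \right)} = \frac{9 + U}{b}$ ($t{\left(U,b \right)} = \frac{U + 9}{b + 0} = \frac{9 + U}{b}$)
$\left(159 + t{\left(Y{\left(6,-4 \right)},F \right)}\right) \left(-144\right) = \left(159 + \frac{9 + 2 \cdot 6 \left(-4\right)}{-7}\right) \left(-144\right) = \left(159 - \frac{9 - 48}{7}\right) \left(-144\right) = \left(159 - - \frac{39}{7}\right) \left(-144\right) = \left(159 + \frac{39}{7}\right) \left(-144\right) = \frac{1152}{7} \left(-144\right) = - \frac{165888}{7}$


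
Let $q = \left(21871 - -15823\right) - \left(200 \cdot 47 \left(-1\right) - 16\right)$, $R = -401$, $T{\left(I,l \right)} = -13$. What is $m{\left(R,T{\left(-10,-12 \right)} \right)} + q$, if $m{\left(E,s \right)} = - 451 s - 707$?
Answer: $52266$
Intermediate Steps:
$m{\left(E,s \right)} = -707 - 451 s$
$q = 47110$ ($q = \left(21871 + 15823\right) - \left(200 \left(-47\right) - 16\right) = 37694 - \left(-9400 - 16\right) = 37694 - -9416 = 37694 + 9416 = 47110$)
$m{\left(R,T{\left(-10,-12 \right)} \right)} + q = \left(-707 - -5863\right) + 47110 = \left(-707 + 5863\right) + 47110 = 5156 + 47110 = 52266$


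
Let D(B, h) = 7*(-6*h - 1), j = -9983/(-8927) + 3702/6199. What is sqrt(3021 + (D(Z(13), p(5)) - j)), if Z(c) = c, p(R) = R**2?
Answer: sqrt(6009195298111066273)/55338473 ≈ 44.298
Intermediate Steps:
j = 94932371/55338473 (j = -9983*(-1/8927) + 3702*(1/6199) = 9983/8927 + 3702/6199 = 94932371/55338473 ≈ 1.7155)
D(B, h) = -7 - 42*h (D(B, h) = 7*(-1 - 6*h) = -7 - 42*h)
sqrt(3021 + (D(Z(13), p(5)) - j)) = sqrt(3021 + ((-7 - 42*5**2) - 1*94932371/55338473)) = sqrt(3021 + ((-7 - 42*25) - 94932371/55338473)) = sqrt(3021 + ((-7 - 1050) - 94932371/55338473)) = sqrt(3021 + (-1057 - 94932371/55338473)) = sqrt(3021 - 58587698332/55338473) = sqrt(108589828601/55338473) = sqrt(6009195298111066273)/55338473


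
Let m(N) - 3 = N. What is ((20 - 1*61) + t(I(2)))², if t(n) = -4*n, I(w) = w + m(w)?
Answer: 4761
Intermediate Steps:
m(N) = 3 + N
I(w) = 3 + 2*w (I(w) = w + (3 + w) = 3 + 2*w)
((20 - 1*61) + t(I(2)))² = ((20 - 1*61) - 4*(3 + 2*2))² = ((20 - 61) - 4*(3 + 4))² = (-41 - 4*7)² = (-41 - 28)² = (-69)² = 4761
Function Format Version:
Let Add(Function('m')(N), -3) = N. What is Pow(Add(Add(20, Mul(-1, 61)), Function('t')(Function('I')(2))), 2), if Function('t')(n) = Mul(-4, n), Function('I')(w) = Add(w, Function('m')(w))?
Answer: 4761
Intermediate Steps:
Function('m')(N) = Add(3, N)
Function('I')(w) = Add(3, Mul(2, w)) (Function('I')(w) = Add(w, Add(3, w)) = Add(3, Mul(2, w)))
Pow(Add(Add(20, Mul(-1, 61)), Function('t')(Function('I')(2))), 2) = Pow(Add(Add(20, Mul(-1, 61)), Mul(-4, Add(3, Mul(2, 2)))), 2) = Pow(Add(Add(20, -61), Mul(-4, Add(3, 4))), 2) = Pow(Add(-41, Mul(-4, 7)), 2) = Pow(Add(-41, -28), 2) = Pow(-69, 2) = 4761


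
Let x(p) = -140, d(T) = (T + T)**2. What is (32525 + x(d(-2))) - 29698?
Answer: 2687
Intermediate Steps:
d(T) = 4*T**2 (d(T) = (2*T)**2 = 4*T**2)
(32525 + x(d(-2))) - 29698 = (32525 - 140) - 29698 = 32385 - 29698 = 2687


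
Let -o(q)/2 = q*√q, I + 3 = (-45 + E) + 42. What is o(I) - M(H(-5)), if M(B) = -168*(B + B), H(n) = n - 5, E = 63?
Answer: -3360 - 114*√57 ≈ -4220.7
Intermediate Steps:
I = 57 (I = -3 + ((-45 + 63) + 42) = -3 + (18 + 42) = -3 + 60 = 57)
o(q) = -2*q^(3/2) (o(q) = -2*q*√q = -2*q^(3/2))
H(n) = -5 + n
M(B) = -336*B
o(I) - M(H(-5)) = -114*√57 - (-336)*(-5 - 5) = -114*√57 - (-336)*(-10) = -114*√57 - 1*3360 = -114*√57 - 3360 = -3360 - 114*√57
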